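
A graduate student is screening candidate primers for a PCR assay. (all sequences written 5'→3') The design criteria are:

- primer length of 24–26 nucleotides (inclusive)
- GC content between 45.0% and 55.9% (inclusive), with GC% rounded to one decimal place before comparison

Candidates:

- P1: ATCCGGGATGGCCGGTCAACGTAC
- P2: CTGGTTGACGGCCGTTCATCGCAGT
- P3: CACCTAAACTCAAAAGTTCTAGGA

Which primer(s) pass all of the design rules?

None of the candidates satisfy all criteria.

P1 (24 nt, A=5 T=4 G=8 C=7): length 24 ✓; GC 15/24 = 62.5%, outside 45.0–55.9% ✗ — fails.
P2 (25 nt, A=3 T=7 G=8 C=7): length 25 ✓; GC 15/25 = 60.0%, outside 45.0–55.9% ✗ — fails.
P3 (24 nt, A=10 T=5 G=3 C=6): length 24 ✓; GC 9/24 = 37.5%, outside 45.0–55.9% ✗ — fails.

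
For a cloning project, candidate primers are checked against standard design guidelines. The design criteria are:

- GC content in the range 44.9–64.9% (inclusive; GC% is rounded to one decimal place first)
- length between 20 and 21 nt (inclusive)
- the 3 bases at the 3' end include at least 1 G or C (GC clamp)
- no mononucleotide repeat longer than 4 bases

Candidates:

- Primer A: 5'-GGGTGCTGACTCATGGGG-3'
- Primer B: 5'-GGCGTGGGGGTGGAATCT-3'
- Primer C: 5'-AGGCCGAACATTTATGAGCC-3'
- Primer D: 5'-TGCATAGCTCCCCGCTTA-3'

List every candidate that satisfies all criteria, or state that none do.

Primer C only.

Primer A (18 nt, A=2 T=4 G=9 C=3): GC 12/18 = 66.7%, outside 44.9–64.9% ✗; length 18, outside 20–21 ✗; 3' end GGG has 3 G/C ✓; longest run = 4 ✓ — fails.
Primer B (18 nt, A=2 T=4 G=10 C=2): GC 12/18 = 66.7%, outside 44.9–64.9% ✗; length 18, outside 20–21 ✗; 3' end TCT has 1 G/C ✓; longest run = 5, exceeds 4 ✗ — fails.
Primer C (20 nt, A=6 T=4 G=5 C=5): GC 10/20 = 50.0% ✓; length 20 ✓; 3' end GCC has 3 G/C ✓; longest run = 3 ✓ — passes.
Primer D (18 nt, A=3 T=5 G=3 C=7): GC 10/18 = 55.6% ✓; length 18, outside 20–21 ✗; 3' end TTA has 0 G/C, need ≥1 ✗; longest run = 4 ✓ — fails.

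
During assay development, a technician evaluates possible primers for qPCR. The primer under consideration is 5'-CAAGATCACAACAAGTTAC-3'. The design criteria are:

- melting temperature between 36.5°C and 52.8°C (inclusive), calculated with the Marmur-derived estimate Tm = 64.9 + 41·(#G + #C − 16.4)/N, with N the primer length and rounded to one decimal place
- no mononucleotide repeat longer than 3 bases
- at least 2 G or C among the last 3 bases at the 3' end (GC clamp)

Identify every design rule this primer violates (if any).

Fails: GC clamp.

Base counts: A=9, T=3, G=2, C=5 (length 19).
Tm: Tm = 64.9 + 41·(7 − 16.4)/19 = 44.6°C ✓
homopolymer run: longest run = 2 ✓
GC clamp: 3' end TAC has 1 G/C, need ≥2 ✗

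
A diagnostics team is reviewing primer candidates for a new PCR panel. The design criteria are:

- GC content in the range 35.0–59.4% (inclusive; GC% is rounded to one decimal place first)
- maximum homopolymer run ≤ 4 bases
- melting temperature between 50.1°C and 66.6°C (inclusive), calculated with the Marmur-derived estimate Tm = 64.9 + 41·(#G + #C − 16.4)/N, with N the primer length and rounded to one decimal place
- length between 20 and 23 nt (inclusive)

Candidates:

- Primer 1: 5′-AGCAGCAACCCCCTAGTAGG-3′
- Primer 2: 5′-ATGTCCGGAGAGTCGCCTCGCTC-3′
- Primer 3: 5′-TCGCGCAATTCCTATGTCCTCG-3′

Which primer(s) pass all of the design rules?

Primer 1 (20 nt, A=6 T=2 G=5 C=7): GC 12/20 = 60.0%, outside 35.0–59.4% ✗; longest run = 5, exceeds 4 ✗; Tm = 64.9 + 41·(12 − 16.4)/20 = 55.9°C ✓; length 20 ✓ — fails.
Primer 2 (23 nt, A=3 T=5 G=7 C=8): GC 15/23 = 65.2%, outside 35.0–59.4% ✗; longest run = 2 ✓; Tm = 64.9 + 41·(15 − 16.4)/23 = 62.4°C ✓; length 23 ✓ — fails.
Primer 3 (22 nt, A=3 T=7 G=4 C=8): GC 12/22 = 54.5% ✓; longest run = 2 ✓; Tm = 64.9 + 41·(12 − 16.4)/22 = 56.7°C ✓; length 22 ✓ — passes.

Primer 3 only.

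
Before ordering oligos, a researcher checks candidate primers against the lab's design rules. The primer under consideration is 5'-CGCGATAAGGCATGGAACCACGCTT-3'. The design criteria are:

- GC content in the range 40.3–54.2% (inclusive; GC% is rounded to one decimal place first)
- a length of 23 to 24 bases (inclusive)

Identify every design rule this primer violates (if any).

Fails: GC content, length.

Base counts: A=7, T=4, G=7, C=7 (length 25).
GC content: GC 14/25 = 56.0%, outside 40.3–54.2% ✗
length: length 25, outside 23–24 ✗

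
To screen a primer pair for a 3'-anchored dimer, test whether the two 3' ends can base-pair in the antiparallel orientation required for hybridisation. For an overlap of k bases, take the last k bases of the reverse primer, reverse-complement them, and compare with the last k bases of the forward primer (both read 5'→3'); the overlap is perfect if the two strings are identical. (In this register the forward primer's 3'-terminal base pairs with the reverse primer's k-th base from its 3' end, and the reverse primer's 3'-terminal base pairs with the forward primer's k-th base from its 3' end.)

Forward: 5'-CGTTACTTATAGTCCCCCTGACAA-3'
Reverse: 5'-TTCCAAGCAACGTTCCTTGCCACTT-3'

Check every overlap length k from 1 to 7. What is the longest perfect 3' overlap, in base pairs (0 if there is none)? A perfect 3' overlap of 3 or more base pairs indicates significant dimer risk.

Last 7 bases (5'→3') — forward …CTGACAA, reverse …GCCACTT.
Reverse complement of the reverse primer's last 7 bases: AAGTGGC; its first k bases are the reverse complement of the reverse primer's last k bases, so a perfect k-base overlap needs the forward primer's last k bases to equal them.
Comparing (forward last k vs required): k=1: A vs A ✓; k=2: AA vs AA ✓; k=3: CAA vs AAG ✗; k=4: ACAA vs AAGT ✗; k=5: GACAA vs AAGTG ✗; k=6: TGACAA vs AAGTGG ✗; k=7: CTGACAA vs AAGTGGC ✗.
Perfect overlaps at k = 1, 2; the largest is 2.

Longest perfect overlap: 2 complementary base pairs; below the dimer-risk threshold (threshold 3).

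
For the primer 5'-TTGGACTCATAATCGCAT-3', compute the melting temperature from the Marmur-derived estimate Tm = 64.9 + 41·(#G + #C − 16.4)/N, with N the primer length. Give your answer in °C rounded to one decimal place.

43.5°C

Base counts: A=5, T=6, G=3, C=4; G+C = 7, N = 18.
Tm = 64.9 + 41·(7 − 16.4)/18 = 64.9 + -385.40/18 = 43.5°C.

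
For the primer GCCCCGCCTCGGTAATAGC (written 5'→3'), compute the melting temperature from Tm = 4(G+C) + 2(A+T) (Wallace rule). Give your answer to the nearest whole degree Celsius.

64°C

Base counts: A=3, T=3, G=5, C=8 (length 19).
Tm = 2·(3+3) + 4·(5+8) = 2·6 + 4·13 = 12 + 52 = 64°C.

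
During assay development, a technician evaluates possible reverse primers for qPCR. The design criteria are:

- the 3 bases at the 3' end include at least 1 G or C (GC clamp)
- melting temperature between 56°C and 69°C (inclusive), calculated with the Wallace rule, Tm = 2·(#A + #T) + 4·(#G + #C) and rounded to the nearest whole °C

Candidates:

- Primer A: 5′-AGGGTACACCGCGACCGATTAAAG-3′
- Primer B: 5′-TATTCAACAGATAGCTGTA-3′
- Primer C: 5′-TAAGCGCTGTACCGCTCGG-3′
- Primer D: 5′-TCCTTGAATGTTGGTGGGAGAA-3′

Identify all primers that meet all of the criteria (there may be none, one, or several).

Primer A (24 nt, A=8 T=3 G=7 C=6): 3' end AAG has 1 G/C ✓; Tm = 2·11 + 4·13 = 74°C, outside 56–69°C ✗ — fails.
Primer B (19 nt, A=7 T=6 G=3 C=3): 3' end GTA has 1 G/C ✓; Tm = 2·13 + 4·6 = 50°C, outside 56–69°C ✗ — fails.
Primer C (19 nt, A=3 T=4 G=6 C=6): 3' end CGG has 3 G/C ✓; Tm = 2·7 + 4·12 = 62°C ✓ — passes.
Primer D (22 nt, A=5 T=7 G=8 C=2): 3' end GAA has 1 G/C ✓; Tm = 2·12 + 4·10 = 64°C ✓ — passes.

Primer C and Primer D.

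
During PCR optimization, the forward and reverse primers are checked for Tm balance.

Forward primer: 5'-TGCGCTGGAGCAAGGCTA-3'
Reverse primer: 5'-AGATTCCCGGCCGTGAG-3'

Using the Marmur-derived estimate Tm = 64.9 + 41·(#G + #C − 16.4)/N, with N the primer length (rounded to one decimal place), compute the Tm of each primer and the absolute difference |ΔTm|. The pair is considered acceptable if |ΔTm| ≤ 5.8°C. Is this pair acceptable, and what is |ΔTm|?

|ΔTm| = 0.7°C; the pair is acceptable.

Forward: G+C = 11, N = 18 → Tm = 64.9 + 41·(11 − 16.4)/18 = 52.6°C.
Reverse: G+C = 11, N = 17 → Tm = 64.9 + 41·(11 − 16.4)/17 = 51.9°C.
|ΔTm| = |52.6 − 51.9| = 0.7°C, ≤ 5.8°C.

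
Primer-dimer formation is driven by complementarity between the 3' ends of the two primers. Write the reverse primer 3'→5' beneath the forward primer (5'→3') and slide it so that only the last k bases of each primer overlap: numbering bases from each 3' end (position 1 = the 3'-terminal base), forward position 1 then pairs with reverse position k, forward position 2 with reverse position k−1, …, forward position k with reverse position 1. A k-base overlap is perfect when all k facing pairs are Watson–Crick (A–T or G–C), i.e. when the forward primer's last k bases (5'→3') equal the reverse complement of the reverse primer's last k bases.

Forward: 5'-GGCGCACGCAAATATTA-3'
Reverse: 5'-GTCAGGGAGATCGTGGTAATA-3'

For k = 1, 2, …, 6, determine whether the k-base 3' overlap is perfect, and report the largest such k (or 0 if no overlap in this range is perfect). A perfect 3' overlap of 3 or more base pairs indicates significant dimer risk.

Longest perfect overlap: 5 complementary base pairs; significant dimer risk (threshold 3).

Last 6 bases (5'→3') — forward …ATATTA, reverse …GTAATA.
Reverse complement of the reverse primer's last 6 bases: TATTAC; its first k bases are the reverse complement of the reverse primer's last k bases, so a perfect k-base overlap needs the forward primer's last k bases to equal them.
Comparing (forward last k vs required): k=1: A vs T ✗; k=2: TA vs TA ✓; k=3: TTA vs TAT ✗; k=4: ATTA vs TATT ✗; k=5: TATTA vs TATTA ✓; k=6: ATATTA vs TATTAC ✗.
Perfect overlaps at k = 2, 5; the largest is 5.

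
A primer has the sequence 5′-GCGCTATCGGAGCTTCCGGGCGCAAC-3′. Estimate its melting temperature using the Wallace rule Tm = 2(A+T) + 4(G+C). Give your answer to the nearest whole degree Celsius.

88°C

Base counts: A=4, T=4, G=9, C=9 (length 26).
Tm = 2·(4+4) + 4·(9+9) = 2·8 + 4·18 = 16 + 72 = 88°C.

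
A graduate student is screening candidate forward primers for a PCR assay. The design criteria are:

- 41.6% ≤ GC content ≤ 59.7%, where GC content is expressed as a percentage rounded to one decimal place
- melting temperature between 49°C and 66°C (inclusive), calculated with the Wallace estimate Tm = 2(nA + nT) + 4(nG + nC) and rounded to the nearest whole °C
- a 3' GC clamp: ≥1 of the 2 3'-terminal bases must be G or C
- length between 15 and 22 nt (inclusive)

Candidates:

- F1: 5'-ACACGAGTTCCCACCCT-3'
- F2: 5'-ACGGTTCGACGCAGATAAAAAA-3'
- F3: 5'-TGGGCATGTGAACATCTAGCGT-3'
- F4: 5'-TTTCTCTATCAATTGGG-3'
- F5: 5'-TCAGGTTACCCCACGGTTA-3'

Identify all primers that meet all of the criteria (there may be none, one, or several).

F1 (17 nt, A=4 T=3 G=2 C=8): GC 10/17 = 58.8% ✓; Tm = 2·7 + 4·10 = 54°C ✓; 3' end CT has 1 G/C ✓; length 17 ✓ — passes.
F2 (22 nt, A=10 T=3 G=5 C=4): GC 9/22 = 40.9%, outside 41.6–59.7% ✗; Tm = 2·13 + 4·9 = 62°C ✓; 3' end AA has 0 G/C, need ≥1 ✗; length 22 ✓ — fails.
F3 (22 nt, A=5 T=6 G=7 C=4): GC 11/22 = 50.0% ✓; Tm = 2·11 + 4·11 = 66°C ✓; 3' end GT has 1 G/C ✓; length 22 ✓ — passes.
F4 (17 nt, A=3 T=8 G=3 C=3): GC 6/17 = 35.3%, outside 41.6–59.7% ✗; Tm = 2·11 + 4·6 = 46°C, outside 49–66°C ✗; 3' end GG has 2 G/C ✓; length 17 ✓ — fails.
F5 (19 nt, A=4 T=5 G=4 C=6): GC 10/19 = 52.6% ✓; Tm = 2·9 + 4·10 = 58°C ✓; 3' end TA has 0 G/C, need ≥1 ✗; length 19 ✓ — fails.

F1 and F3.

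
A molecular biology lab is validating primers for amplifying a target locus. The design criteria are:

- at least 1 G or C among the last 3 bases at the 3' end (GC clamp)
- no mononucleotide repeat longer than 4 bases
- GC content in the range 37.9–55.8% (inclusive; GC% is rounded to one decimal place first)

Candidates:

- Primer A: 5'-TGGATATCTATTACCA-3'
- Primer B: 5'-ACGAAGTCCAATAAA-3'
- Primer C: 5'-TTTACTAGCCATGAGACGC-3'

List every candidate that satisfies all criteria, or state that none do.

Primer A (16 nt, A=5 T=6 G=2 C=3): 3' end CCA has 2 G/C ✓; longest run = 2 ✓; GC 5/16 = 31.3%, outside 37.9–55.8% ✗ — fails.
Primer B (15 nt, A=8 T=2 G=2 C=3): 3' end AAA has 0 G/C, need ≥1 ✗; longest run = 3 ✓; GC 5/15 = 33.3%, outside 37.9–55.8% ✗ — fails.
Primer C (19 nt, A=5 T=5 G=4 C=5): 3' end CGC has 3 G/C ✓; longest run = 3 ✓; GC 9/19 = 47.4% ✓ — passes.

Primer C only.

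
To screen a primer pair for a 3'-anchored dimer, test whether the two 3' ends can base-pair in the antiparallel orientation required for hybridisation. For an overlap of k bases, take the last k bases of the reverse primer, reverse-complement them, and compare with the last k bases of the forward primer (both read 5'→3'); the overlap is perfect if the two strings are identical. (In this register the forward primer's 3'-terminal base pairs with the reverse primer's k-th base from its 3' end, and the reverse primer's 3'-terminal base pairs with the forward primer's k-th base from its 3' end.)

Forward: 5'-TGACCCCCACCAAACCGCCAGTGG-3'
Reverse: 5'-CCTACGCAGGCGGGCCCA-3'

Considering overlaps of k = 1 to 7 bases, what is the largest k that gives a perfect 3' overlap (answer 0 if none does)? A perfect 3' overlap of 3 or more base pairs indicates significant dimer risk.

Last 7 bases (5'→3') — forward …CCAGTGG, reverse …GGGCCCA.
Reverse complement of the reverse primer's last 7 bases: TGGGCCC; its first k bases are the reverse complement of the reverse primer's last k bases, so a perfect k-base overlap needs the forward primer's last k bases to equal them.
Comparing (forward last k vs required): k=1: G vs T ✗; k=2: GG vs TG ✗; k=3: TGG vs TGG ✓; k=4: GTGG vs TGGG ✗; k=5: AGTGG vs TGGGC ✗; k=6: CAGTGG vs TGGGCC ✗; k=7: CCAGTGG vs TGGGCCC ✗.
Only k = 3 is perfect, so the longest perfect 3' overlap is 3.

Longest perfect overlap: 3 complementary base pairs; significant dimer risk (threshold 3).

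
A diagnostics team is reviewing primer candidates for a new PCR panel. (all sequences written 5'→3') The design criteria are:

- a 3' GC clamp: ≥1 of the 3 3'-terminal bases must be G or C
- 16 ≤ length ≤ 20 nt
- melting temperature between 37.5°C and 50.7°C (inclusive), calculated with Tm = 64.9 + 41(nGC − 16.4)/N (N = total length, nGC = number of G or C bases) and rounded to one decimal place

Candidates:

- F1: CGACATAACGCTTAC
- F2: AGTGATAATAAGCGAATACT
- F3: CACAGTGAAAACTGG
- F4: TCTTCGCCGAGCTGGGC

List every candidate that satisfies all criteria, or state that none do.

F2 only.

F1 (15 nt, A=5 T=3 G=2 C=5): 3' end TAC has 1 G/C ✓; length 15, outside 16–20 ✗; Tm = 64.9 + 41·(7 − 16.4)/15 = 39.2°C ✓ — fails.
F2 (20 nt, A=9 T=5 G=4 C=2): 3' end ACT has 1 G/C ✓; length 20 ✓; Tm = 64.9 + 41·(6 − 16.4)/20 = 43.6°C ✓ — passes.
F3 (15 nt, A=6 T=2 G=4 C=3): 3' end TGG has 2 G/C ✓; length 15, outside 16–20 ✗; Tm = 64.9 + 41·(7 − 16.4)/15 = 39.2°C ✓ — fails.
F4 (17 nt, A=1 T=4 G=6 C=6): 3' end GGC has 3 G/C ✓; length 17 ✓; Tm = 64.9 + 41·(12 − 16.4)/17 = 54.3°C, outside 37.5–50.7°C ✗ — fails.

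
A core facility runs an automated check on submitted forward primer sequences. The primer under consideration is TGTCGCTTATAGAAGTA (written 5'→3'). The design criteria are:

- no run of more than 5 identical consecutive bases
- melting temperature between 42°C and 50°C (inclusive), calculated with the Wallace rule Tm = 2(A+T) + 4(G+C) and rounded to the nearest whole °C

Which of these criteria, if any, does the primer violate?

Meets all criteria.

Base counts: A=5, T=6, G=4, C=2 (length 17).
homopolymer run: longest run = 2 ✓
Tm: Tm = 2·11 + 4·6 = 46°C ✓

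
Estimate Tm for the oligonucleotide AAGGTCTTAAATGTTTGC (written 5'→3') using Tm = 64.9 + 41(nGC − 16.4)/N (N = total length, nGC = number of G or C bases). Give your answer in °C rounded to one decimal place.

Base counts: A=5, T=7, G=4, C=2; G+C = 6, N = 18.
Tm = 64.9 + 41·(6 − 16.4)/18 = 64.9 + -426.40/18 = 41.2°C.

41.2°C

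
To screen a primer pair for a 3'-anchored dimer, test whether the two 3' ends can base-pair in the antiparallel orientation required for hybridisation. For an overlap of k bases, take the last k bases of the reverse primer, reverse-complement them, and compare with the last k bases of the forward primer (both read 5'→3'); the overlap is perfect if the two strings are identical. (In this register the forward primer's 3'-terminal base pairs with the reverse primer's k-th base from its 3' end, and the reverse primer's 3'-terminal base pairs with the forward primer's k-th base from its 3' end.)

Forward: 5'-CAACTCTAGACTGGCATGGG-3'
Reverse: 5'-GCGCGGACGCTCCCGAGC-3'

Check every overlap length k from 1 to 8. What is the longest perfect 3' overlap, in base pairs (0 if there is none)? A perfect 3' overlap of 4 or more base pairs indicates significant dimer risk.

Longest perfect overlap: 1 complementary base pair; below the dimer-risk threshold (threshold 4).

Last 8 bases (5'→3') — forward …GGCATGGG, reverse …TCCCGAGC.
Reverse complement of the reverse primer's last 8 bases: GCTCGGGA; its first k bases are the reverse complement of the reverse primer's last k bases, so a perfect k-base overlap needs the forward primer's last k bases to equal them.
Comparing (forward last k vs required): k=1: G vs G ✓; k=2: GG vs GC ✗; k=3: GGG vs GCT ✗; k=4: TGGG vs GCTC ✗; k=5: ATGGG vs GCTCG ✗; k=6: CATGGG vs GCTCGG ✗; k=7: GCATGGG vs GCTCGGG ✗; k=8: GGCATGGG vs GCTCGGGA ✗.
Only k = 1 is perfect, so the longest perfect 3' overlap is 1.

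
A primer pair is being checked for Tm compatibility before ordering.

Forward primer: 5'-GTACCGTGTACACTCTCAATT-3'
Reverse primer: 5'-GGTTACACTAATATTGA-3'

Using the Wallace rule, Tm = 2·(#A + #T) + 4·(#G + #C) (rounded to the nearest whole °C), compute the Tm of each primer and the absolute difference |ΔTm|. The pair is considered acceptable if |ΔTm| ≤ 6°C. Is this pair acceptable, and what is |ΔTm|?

|ΔTm| = 16°C; the pair is not acceptable.

Forward: A=5 T=7 G=3 C=6 → Tm = 2·12 + 4·9 = 60°C.
Reverse: A=6 T=6 G=3 C=2 → Tm = 2·12 + 4·5 = 44°C.
|ΔTm| = |60 − 44| = 16°C, > 6°C.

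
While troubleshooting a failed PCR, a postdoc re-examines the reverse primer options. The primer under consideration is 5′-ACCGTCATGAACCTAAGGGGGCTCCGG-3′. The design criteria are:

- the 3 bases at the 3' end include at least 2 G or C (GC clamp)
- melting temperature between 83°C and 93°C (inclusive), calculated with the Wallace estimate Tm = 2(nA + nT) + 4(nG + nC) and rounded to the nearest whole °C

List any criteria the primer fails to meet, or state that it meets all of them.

Base counts: A=6, T=4, G=9, C=8 (length 27).
GC clamp: 3' end CGG has 3 G/C ✓
Tm: Tm = 2·10 + 4·17 = 88°C ✓

Meets all criteria.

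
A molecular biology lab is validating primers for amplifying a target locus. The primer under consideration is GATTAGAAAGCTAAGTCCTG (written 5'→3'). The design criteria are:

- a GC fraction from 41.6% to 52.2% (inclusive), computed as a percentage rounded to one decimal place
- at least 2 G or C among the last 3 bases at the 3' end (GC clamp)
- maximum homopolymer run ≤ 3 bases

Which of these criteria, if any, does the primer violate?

Base counts: A=7, T=5, G=5, C=3 (length 20).
GC content: GC 8/20 = 40.0%, outside 41.6–52.2% ✗
GC clamp: 3' end CTG has 2 G/C ✓
homopolymer run: longest run = 3 ✓

Fails: GC content.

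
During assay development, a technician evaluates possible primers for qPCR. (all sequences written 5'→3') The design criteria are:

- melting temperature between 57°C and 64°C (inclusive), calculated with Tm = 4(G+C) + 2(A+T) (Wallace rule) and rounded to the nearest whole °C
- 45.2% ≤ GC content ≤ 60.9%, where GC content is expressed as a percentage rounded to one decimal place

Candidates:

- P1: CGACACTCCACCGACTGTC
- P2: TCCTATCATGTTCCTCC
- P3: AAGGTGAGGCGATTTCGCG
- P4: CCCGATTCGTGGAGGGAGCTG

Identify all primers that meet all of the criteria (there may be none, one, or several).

P3 only.

P1 (19 nt, A=4 T=3 G=3 C=9): Tm = 2·7 + 4·12 = 62°C ✓; GC 12/19 = 63.2%, outside 45.2–60.9% ✗ — fails.
P2 (17 nt, A=2 T=7 G=1 C=7): Tm = 2·9 + 4·8 = 50°C, outside 57–64°C ✗; GC 8/17 = 47.1% ✓ — fails.
P3 (19 nt, A=4 T=4 G=8 C=3): Tm = 2·8 + 4·11 = 60°C ✓; GC 11/19 = 57.9% ✓ — passes.
P4 (21 nt, A=3 T=4 G=9 C=5): Tm = 2·7 + 4·14 = 70°C, outside 57–64°C ✗; GC 14/21 = 66.7%, outside 45.2–60.9% ✗ — fails.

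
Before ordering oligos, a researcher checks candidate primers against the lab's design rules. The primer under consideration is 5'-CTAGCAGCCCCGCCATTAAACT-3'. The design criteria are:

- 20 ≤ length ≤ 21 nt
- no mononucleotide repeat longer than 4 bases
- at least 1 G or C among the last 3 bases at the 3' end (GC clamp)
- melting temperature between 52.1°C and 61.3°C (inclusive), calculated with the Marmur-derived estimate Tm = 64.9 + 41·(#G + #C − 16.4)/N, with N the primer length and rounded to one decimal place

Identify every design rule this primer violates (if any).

Fails: length.

Base counts: A=6, T=4, G=3, C=9 (length 22).
length: length 22, outside 20–21 ✗
homopolymer run: longest run = 4 ✓
GC clamp: 3' end ACT has 1 G/C ✓
Tm: Tm = 64.9 + 41·(12 − 16.4)/22 = 56.7°C ✓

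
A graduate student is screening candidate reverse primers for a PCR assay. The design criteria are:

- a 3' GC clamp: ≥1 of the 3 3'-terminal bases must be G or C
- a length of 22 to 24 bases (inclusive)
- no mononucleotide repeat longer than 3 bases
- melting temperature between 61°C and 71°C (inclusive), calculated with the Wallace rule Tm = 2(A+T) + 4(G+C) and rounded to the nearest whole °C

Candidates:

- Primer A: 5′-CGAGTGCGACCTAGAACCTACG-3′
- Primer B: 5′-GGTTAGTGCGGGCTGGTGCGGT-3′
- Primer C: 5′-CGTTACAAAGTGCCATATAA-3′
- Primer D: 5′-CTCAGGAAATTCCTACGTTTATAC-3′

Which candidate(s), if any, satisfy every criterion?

Primer A (22 nt, A=6 T=3 G=6 C=7): 3' end ACG has 2 G/C ✓; length 22 ✓; longest run = 2 ✓; Tm = 2·9 + 4·13 = 70°C ✓ — passes.
Primer B (22 nt, A=1 T=6 G=12 C=3): 3' end GGT has 2 G/C ✓; length 22 ✓; longest run = 3 ✓; Tm = 2·7 + 4·15 = 74°C, outside 61–71°C ✗ — fails.
Primer C (20 nt, A=8 T=5 G=3 C=4): 3' end TAA has 0 G/C, need ≥1 ✗; length 20, outside 22–24 ✗; longest run = 3 ✓; Tm = 2·13 + 4·7 = 54°C, outside 61–71°C ✗ — fails.
Primer D (24 nt, A=7 T=8 G=3 C=6): 3' end TAC has 1 G/C ✓; length 24 ✓; longest run = 3 ✓; Tm = 2·15 + 4·9 = 66°C ✓ — passes.

Primer A and Primer D.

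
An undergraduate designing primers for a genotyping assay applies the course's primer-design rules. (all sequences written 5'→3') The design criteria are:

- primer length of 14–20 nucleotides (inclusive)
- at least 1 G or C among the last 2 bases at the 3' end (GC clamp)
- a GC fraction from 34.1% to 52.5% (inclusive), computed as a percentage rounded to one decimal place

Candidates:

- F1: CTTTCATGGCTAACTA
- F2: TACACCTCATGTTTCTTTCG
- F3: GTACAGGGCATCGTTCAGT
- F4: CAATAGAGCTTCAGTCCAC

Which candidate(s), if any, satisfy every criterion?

F1 (16 nt, A=4 T=6 G=2 C=4): length 16 ✓; 3' end TA has 0 G/C, need ≥1 ✗; GC 6/16 = 37.5% ✓ — fails.
F2 (20 nt, A=3 T=9 G=2 C=6): length 20 ✓; 3' end CG has 2 G/C ✓; GC 8/20 = 40.0% ✓ — passes.
F3 (19 nt, A=4 T=5 G=6 C=4): length 19 ✓; 3' end GT has 1 G/C ✓; GC 10/19 = 52.6%, outside 34.1–52.5% ✗ — fails.
F4 (19 nt, A=6 T=4 G=3 C=6): length 19 ✓; 3' end AC has 1 G/C ✓; GC 9/19 = 47.4% ✓ — passes.

F2 and F4.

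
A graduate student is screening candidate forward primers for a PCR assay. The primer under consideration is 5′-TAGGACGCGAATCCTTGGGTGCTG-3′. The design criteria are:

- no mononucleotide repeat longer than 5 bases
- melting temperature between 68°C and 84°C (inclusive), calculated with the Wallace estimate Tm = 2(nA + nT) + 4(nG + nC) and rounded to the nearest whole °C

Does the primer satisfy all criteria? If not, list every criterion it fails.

Meets all criteria.

Base counts: A=4, T=6, G=9, C=5 (length 24).
homopolymer run: longest run = 3 ✓
Tm: Tm = 2·10 + 4·14 = 76°C ✓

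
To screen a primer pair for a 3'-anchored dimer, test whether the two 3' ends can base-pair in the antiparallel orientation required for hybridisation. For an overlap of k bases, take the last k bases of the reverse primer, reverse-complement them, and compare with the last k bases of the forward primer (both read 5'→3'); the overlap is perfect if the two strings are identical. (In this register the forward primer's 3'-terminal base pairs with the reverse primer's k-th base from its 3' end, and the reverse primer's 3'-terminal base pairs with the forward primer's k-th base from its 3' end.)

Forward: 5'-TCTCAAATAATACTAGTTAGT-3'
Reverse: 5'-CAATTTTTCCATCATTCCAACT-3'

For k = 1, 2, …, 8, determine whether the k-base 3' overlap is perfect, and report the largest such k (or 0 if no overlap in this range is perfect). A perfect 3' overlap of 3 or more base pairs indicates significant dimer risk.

Longest perfect overlap: 3 complementary base pairs; significant dimer risk (threshold 3).

Last 8 bases (5'→3') — forward …TAGTTAGT, reverse …TTCCAACT.
Reverse complement of the reverse primer's last 8 bases: AGTTGGAA; its first k bases are the reverse complement of the reverse primer's last k bases, so a perfect k-base overlap needs the forward primer's last k bases to equal them.
Comparing (forward last k vs required): k=1: T vs A ✗; k=2: GT vs AG ✗; k=3: AGT vs AGT ✓; k=4: TAGT vs AGTT ✗; k=5: TTAGT vs AGTTG ✗; k=6: GTTAGT vs AGTTGG ✗; k=7: AGTTAGT vs AGTTGGA ✗; k=8: TAGTTAGT vs AGTTGGAA ✗.
Only k = 3 is perfect, so the longest perfect 3' overlap is 3.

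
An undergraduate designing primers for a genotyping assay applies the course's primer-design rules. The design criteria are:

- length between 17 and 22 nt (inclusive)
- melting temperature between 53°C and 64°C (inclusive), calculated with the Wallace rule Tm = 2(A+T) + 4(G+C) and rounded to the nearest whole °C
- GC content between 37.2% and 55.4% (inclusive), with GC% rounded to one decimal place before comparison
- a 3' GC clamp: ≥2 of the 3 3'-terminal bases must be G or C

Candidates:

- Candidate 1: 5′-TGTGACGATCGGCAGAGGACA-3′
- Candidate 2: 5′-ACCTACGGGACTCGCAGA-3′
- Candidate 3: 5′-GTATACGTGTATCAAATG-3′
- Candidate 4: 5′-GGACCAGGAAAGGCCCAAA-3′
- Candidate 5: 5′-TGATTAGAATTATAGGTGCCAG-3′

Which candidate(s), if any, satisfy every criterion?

Candidate 1 (21 nt, A=6 T=3 G=8 C=4): length 21 ✓; Tm = 2·9 + 4·12 = 66°C, outside 53–64°C ✗; GC 12/21 = 57.1%, outside 37.2–55.4% ✗; 3' end ACA has 1 G/C, need ≥2 ✗ — fails.
Candidate 2 (18 nt, A=5 T=2 G=5 C=6): length 18 ✓; Tm = 2·7 + 4·11 = 58°C ✓; GC 11/18 = 61.1%, outside 37.2–55.4% ✗; 3' end AGA has 1 G/C, need ≥2 ✗ — fails.
Candidate 3 (18 nt, A=6 T=6 G=4 C=2): length 18 ✓; Tm = 2·12 + 4·6 = 48°C, outside 53–64°C ✗; GC 6/18 = 33.3%, outside 37.2–55.4% ✗; 3' end ATG has 1 G/C, need ≥2 ✗ — fails.
Candidate 4 (19 nt, A=8 T=0 G=6 C=5): length 19 ✓; Tm = 2·8 + 4·11 = 60°C ✓; GC 11/19 = 57.9%, outside 37.2–55.4% ✗; 3' end AAA has 0 G/C, need ≥2 ✗ — fails.
Candidate 5 (22 nt, A=7 T=7 G=6 C=2): length 22 ✓; Tm = 2·14 + 4·8 = 60°C ✓; GC 8/22 = 36.4%, outside 37.2–55.4% ✗; 3' end CAG has 2 G/C ✓ — fails.

None of the candidates satisfy all criteria.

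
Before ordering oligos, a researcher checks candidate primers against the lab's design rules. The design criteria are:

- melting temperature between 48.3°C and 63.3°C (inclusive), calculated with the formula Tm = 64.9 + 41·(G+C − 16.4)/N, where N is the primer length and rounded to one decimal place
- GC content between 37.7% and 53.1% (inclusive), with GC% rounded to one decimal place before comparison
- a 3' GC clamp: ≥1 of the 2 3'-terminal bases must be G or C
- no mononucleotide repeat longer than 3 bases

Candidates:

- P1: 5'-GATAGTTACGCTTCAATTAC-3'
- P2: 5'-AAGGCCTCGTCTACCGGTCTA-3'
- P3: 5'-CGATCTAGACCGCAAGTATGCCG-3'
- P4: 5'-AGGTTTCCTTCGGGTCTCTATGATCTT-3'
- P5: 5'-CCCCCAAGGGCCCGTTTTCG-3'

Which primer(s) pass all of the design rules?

P1 (20 nt, A=6 T=7 G=3 C=4): Tm = 64.9 + 41·(7 − 16.4)/20 = 45.6°C, outside 48.3–63.3°C ✗; GC 7/20 = 35.0%, outside 37.7–53.1% ✗; 3' end AC has 1 G/C ✓; longest run = 2 ✓ — fails.
P2 (21 nt, A=4 T=5 G=5 C=7): Tm = 64.9 + 41·(12 − 16.4)/21 = 56.3°C ✓; GC 12/21 = 57.1%, outside 37.7–53.1% ✗; 3' end TA has 0 G/C, need ≥1 ✗; longest run = 2 ✓ — fails.
P3 (23 nt, A=6 T=4 G=6 C=7): Tm = 64.9 + 41·(13 − 16.4)/23 = 58.8°C ✓; GC 13/23 = 56.5%, outside 37.7–53.1% ✗; 3' end CG has 2 G/C ✓; longest run = 2 ✓ — fails.
P4 (27 nt, A=3 T=12 G=6 C=6): Tm = 64.9 + 41·(12 − 16.4)/27 = 58.2°C ✓; GC 12/27 = 44.4% ✓; 3' end TT has 0 G/C, need ≥1 ✗; longest run = 3 ✓ — fails.
P5 (20 nt, A=2 T=4 G=5 C=9): Tm = 64.9 + 41·(14 − 16.4)/20 = 60.0°C ✓; GC 14/20 = 70.0%, outside 37.7–53.1% ✗; 3' end CG has 2 G/C ✓; longest run = 5, exceeds 3 ✗ — fails.

None of the candidates satisfy all criteria.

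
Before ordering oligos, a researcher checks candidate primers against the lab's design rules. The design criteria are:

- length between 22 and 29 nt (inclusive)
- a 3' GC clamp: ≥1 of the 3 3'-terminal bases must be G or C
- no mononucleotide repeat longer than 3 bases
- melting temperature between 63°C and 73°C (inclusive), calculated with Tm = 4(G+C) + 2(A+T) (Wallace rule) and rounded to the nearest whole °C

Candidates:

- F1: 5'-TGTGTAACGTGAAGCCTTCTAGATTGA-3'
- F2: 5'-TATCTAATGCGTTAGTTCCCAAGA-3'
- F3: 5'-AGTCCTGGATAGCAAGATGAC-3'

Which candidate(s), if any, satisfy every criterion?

F2 only.

F1 (27 nt, A=7 T=9 G=7 C=4): length 27 ✓; 3' end TGA has 1 G/C ✓; longest run = 2 ✓; Tm = 2·16 + 4·11 = 76°C, outside 63–73°C ✗ — fails.
F2 (24 nt, A=7 T=8 G=4 C=5): length 24 ✓; 3' end AGA has 1 G/C ✓; longest run = 3 ✓; Tm = 2·15 + 4·9 = 66°C ✓ — passes.
F3 (21 nt, A=7 T=4 G=6 C=4): length 21, outside 22–29 ✗; 3' end GAC has 2 G/C ✓; longest run = 2 ✓; Tm = 2·11 + 4·10 = 62°C, outside 63–73°C ✗ — fails.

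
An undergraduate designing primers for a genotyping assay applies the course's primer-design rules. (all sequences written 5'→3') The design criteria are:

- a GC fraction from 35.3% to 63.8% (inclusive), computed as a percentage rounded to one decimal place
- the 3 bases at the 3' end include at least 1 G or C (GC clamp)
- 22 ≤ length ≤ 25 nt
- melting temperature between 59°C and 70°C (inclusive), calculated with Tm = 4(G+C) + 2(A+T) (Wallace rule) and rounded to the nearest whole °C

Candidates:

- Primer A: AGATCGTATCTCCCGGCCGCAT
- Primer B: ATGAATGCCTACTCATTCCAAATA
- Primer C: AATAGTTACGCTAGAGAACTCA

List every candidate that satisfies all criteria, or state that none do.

Primer A (22 nt, A=4 T=5 G=5 C=8): GC 13/22 = 59.1% ✓; 3' end CAT has 1 G/C ✓; length 22 ✓; Tm = 2·9 + 4·13 = 70°C ✓ — passes.
Primer B (24 nt, A=9 T=7 G=2 C=6): GC 8/24 = 33.3%, outside 35.3–63.8% ✗; 3' end ATA has 0 G/C, need ≥1 ✗; length 24 ✓; Tm = 2·16 + 4·8 = 64°C ✓ — fails.
Primer C (22 nt, A=9 T=5 G=4 C=4): GC 8/22 = 36.4% ✓; 3' end TCA has 1 G/C ✓; length 22 ✓; Tm = 2·14 + 4·8 = 60°C ✓ — passes.

Primer A and Primer C.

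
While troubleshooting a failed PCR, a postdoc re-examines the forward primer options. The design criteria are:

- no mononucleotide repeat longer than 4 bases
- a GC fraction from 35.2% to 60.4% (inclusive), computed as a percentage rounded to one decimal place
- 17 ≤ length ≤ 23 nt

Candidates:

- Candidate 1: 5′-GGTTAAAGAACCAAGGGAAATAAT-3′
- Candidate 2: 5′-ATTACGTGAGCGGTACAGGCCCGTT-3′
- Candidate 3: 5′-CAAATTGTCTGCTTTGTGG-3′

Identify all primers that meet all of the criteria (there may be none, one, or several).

Candidate 3 only.

Candidate 1 (24 nt, A=12 T=4 G=6 C=2): longest run = 3 ✓; GC 8/24 = 33.3%, outside 35.2–60.4% ✗; length 24, outside 17–23 ✗ — fails.
Candidate 2 (25 nt, A=5 T=6 G=8 C=6): longest run = 3 ✓; GC 14/25 = 56.0% ✓; length 25, outside 17–23 ✗ — fails.
Candidate 3 (19 nt, A=3 T=8 G=5 C=3): longest run = 3 ✓; GC 8/19 = 42.1% ✓; length 19 ✓ — passes.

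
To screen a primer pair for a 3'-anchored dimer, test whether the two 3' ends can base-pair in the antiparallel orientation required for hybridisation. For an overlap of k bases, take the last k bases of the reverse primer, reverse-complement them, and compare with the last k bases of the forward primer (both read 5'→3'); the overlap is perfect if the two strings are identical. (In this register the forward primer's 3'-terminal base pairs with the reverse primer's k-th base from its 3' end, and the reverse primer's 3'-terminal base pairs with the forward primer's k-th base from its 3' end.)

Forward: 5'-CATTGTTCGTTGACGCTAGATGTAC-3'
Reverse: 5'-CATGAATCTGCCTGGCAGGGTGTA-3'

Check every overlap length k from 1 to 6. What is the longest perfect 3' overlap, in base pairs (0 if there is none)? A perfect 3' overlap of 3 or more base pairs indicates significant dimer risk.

Longest perfect overlap: 3 complementary base pairs; significant dimer risk (threshold 3).

Last 6 bases (5'→3') — forward …ATGTAC, reverse …GGTGTA.
Reverse complement of the reverse primer's last 6 bases: TACACC; its first k bases are the reverse complement of the reverse primer's last k bases, so a perfect k-base overlap needs the forward primer's last k bases to equal them.
Comparing (forward last k vs required): k=1: C vs T ✗; k=2: AC vs TA ✗; k=3: TAC vs TAC ✓; k=4: GTAC vs TACA ✗; k=5: TGTAC vs TACAC ✗; k=6: ATGTAC vs TACACC ✗.
Only k = 3 is perfect, so the longest perfect 3' overlap is 3.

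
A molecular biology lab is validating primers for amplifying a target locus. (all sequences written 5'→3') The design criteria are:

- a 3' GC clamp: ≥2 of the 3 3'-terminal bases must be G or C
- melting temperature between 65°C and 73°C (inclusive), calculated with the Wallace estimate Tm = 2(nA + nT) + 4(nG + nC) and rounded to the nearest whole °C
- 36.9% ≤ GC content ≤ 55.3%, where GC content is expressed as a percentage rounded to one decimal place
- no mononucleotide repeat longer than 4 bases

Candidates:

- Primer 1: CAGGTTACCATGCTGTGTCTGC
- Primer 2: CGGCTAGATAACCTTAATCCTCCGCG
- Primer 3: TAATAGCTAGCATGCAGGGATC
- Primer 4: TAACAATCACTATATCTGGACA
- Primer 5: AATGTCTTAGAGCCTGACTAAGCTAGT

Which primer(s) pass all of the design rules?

Primer 1 (22 nt, A=3 T=7 G=6 C=6): 3' end TGC has 2 G/C ✓; Tm = 2·10 + 4·12 = 68°C ✓; GC 12/22 = 54.5% ✓; longest run = 2 ✓ — passes.
Primer 2 (26 nt, A=6 T=6 G=5 C=9): 3' end GCG has 3 G/C ✓; Tm = 2·12 + 4·14 = 80°C, outside 65–73°C ✗; GC 14/26 = 53.8% ✓; longest run = 2 ✓ — fails.
Primer 3 (22 nt, A=7 T=5 G=6 C=4): 3' end ATC has 1 G/C, need ≥2 ✗; Tm = 2·12 + 4·10 = 64°C, outside 65–73°C ✗; GC 10/22 = 45.5% ✓; longest run = 3 ✓ — fails.
Primer 4 (22 nt, A=9 T=6 G=2 C=5): 3' end ACA has 1 G/C, need ≥2 ✗; Tm = 2·15 + 4·7 = 58°C, outside 65–73°C ✗; GC 7/22 = 31.8%, outside 36.9–55.3% ✗; longest run = 2 ✓ — fails.
Primer 5 (27 nt, A=8 T=8 G=6 C=5): 3' end AGT has 1 G/C, need ≥2 ✗; Tm = 2·16 + 4·11 = 76°C, outside 65–73°C ✗; GC 11/27 = 40.7% ✓; longest run = 2 ✓ — fails.

Primer 1 only.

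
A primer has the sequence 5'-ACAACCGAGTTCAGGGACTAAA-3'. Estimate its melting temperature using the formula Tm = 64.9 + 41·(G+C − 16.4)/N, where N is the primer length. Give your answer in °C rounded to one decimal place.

53.0°C

Base counts: A=9, T=3, G=5, C=5; G+C = 10, N = 22.
Tm = 64.9 + 41·(10 − 16.4)/22 = 64.9 + -262.40/22 = 53.0°C.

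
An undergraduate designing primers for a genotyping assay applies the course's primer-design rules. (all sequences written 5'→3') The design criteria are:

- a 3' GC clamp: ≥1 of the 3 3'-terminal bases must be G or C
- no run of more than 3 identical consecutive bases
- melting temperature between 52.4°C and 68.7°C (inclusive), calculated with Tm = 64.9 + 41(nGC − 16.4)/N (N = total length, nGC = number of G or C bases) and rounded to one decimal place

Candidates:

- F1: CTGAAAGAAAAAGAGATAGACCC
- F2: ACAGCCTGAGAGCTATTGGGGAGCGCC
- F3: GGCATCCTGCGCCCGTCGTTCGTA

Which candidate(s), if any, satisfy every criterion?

F3 only.

F1 (23 nt, A=12 T=2 G=5 C=4): 3' end CCC has 3 G/C ✓; longest run = 5, exceeds 3 ✗; Tm = 64.9 + 41·(9 − 16.4)/23 = 51.7°C, outside 52.4–68.7°C ✗ — fails.
F2 (27 nt, A=6 T=4 G=10 C=7): 3' end GCC has 3 G/C ✓; longest run = 4, exceeds 3 ✗; Tm = 64.9 + 41·(17 − 16.4)/27 = 65.8°C ✓ — fails.
F3 (24 nt, A=2 T=6 G=7 C=9): 3' end GTA has 1 G/C ✓; longest run = 3 ✓; Tm = 64.9 + 41·(16 − 16.4)/24 = 64.2°C ✓ — passes.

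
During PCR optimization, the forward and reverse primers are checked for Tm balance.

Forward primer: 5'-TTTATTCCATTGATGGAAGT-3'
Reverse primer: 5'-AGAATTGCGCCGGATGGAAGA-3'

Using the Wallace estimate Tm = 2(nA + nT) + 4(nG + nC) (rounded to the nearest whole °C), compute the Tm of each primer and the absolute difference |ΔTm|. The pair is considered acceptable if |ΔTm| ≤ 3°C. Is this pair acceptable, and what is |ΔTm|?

Forward: A=5 T=9 G=4 C=2 → Tm = 2·14 + 4·6 = 52°C.
Reverse: A=7 T=3 G=8 C=3 → Tm = 2·10 + 4·11 = 64°C.
|ΔTm| = |52 − 64| = 12°C, > 3°C.

|ΔTm| = 12°C; the pair is not acceptable.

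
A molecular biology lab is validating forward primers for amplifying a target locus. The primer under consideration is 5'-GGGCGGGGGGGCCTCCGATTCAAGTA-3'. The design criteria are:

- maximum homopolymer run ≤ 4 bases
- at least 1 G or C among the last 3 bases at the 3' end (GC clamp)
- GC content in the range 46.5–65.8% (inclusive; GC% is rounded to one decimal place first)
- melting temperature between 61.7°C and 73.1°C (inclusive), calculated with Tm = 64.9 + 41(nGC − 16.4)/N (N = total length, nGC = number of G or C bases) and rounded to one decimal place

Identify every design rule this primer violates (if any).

Base counts: A=4, T=4, G=12, C=6 (length 26).
homopolymer run: longest run = 7, exceeds 4 ✗
GC clamp: 3' end GTA has 1 G/C ✓
GC content: GC 18/26 = 69.2%, outside 46.5–65.8% ✗
Tm: Tm = 64.9 + 41·(18 − 16.4)/26 = 67.4°C ✓

Fails: homopolymer run, GC content.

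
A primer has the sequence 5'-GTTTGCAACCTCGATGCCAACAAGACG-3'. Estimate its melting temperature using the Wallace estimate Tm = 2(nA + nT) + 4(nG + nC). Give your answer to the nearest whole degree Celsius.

82°C

Base counts: A=8, T=5, G=6, C=8 (length 27).
Tm = 2·(8+5) + 4·(6+8) = 2·13 + 4·14 = 26 + 56 = 82°C.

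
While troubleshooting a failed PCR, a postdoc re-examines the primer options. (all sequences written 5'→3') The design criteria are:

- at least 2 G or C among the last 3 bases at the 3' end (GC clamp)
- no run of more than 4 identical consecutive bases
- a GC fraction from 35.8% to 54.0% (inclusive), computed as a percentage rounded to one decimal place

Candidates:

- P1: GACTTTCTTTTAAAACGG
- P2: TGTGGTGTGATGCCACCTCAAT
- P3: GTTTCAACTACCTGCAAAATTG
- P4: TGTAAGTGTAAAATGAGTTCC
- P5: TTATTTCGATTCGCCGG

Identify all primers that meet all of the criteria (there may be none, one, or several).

P5 only.

P1 (18 nt, A=5 T=7 G=3 C=3): 3' end CGG has 3 G/C ✓; longest run = 4 ✓; GC 6/18 = 33.3%, outside 35.8–54.0% ✗ — fails.
P2 (22 nt, A=4 T=7 G=6 C=5): 3' end AAT has 0 G/C, need ≥2 ✗; longest run = 2 ✓; GC 11/22 = 50.0% ✓ — fails.
P3 (22 nt, A=7 T=7 G=3 C=5): 3' end TTG has 1 G/C, need ≥2 ✗; longest run = 4 ✓; GC 8/22 = 36.4% ✓ — fails.
P4 (21 nt, A=7 T=7 G=5 C=2): 3' end TCC has 2 G/C ✓; longest run = 4 ✓; GC 7/21 = 33.3%, outside 35.8–54.0% ✗ — fails.
P5 (17 nt, A=2 T=7 G=4 C=4): 3' end CGG has 3 G/C ✓; longest run = 3 ✓; GC 8/17 = 47.1% ✓ — passes.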